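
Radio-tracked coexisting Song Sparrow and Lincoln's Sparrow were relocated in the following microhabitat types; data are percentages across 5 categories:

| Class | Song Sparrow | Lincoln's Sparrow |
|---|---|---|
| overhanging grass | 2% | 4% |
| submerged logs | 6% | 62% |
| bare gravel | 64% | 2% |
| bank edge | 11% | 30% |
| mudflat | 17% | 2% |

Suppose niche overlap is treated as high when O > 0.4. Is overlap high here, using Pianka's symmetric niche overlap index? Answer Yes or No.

Convert percentages to proportions (divide by 100).
Σ p₁ᵢp₂ᵢ = 0.0008 + 0.0372 + 0.0128 + 0.0330 + 0.0034 = 0.0872
Σp_1ᵢ² = 0.02² + 0.06² + 0.64² + 0.11² + 0.17² = 0.0004 + 0.0036 + 0.4096 + 0.0121 + 0.0289 = 0.4546
Σp_2ᵢ² = 0.04² + 0.62² + 0.02² + 0.30² + 0.02² = 0.0016 + 0.3844 + 0.0004 + 0.0900 + 0.0004 = 0.4768
O = 0.0872 / √(0.4546 × 0.4768) = 0.0872 / 0.46557 = 0.1873
O = 0.1873 < 0.4 → No.

No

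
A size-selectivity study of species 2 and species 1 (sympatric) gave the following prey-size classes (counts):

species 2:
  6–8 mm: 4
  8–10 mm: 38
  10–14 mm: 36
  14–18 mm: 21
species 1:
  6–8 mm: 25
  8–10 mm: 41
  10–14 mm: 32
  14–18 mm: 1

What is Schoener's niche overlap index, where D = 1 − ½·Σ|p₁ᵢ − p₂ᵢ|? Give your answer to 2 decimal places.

Proportions for species 2 (n=99): 4/99=0.0404, 38/99=0.3838, 36/99=0.3636, 21/99=0.2121
Proportions for species 1 (n=99): 25/99=0.2525, 41/99=0.4141, 32/99=0.3232, 1/99=0.0101
Σ|p₁ᵢ − p₂ᵢ| = 0.2121 + 0.0303 + 0.0404 + 0.2020 = 0.4848
D = 1 − ½ × 0.4848 = 1 − 0.24240 = 0.75760

0.76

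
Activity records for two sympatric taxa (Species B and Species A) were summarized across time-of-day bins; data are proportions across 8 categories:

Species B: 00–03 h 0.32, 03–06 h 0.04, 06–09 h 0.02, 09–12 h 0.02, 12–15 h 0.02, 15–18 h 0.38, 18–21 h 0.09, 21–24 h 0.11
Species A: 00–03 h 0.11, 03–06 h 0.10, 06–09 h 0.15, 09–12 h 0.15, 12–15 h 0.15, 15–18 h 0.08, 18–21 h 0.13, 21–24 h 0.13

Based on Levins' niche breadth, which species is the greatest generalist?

Species A

Σp_Bᵢ² = 0.32² + 0.04² + 0.02² + 0.02² + 0.02² + 0.38² + 0.09² + 0.11² = 0.1024 + 0.0016 + 0.0004 + 0.0004 + 0.0004 + 0.1444 + 0.0081 + 0.0121 = 0.2698
B_B = 1 / 0.2698 = 3.7064
Σp_Aᵢ² = 0.11² + 0.10² + 0.15² + 0.15² + 0.15² + 0.08² + 0.13² + 0.13² = 0.0121 + 0.0100 + 0.0225 + 0.0225 + 0.0225 + 0.0064 + 0.0169 + 0.0169 = 0.1298
B_A = 1 / 0.1298 = 7.7042
Highest B → broadest niche (most generalist): Species A (B = 7.70).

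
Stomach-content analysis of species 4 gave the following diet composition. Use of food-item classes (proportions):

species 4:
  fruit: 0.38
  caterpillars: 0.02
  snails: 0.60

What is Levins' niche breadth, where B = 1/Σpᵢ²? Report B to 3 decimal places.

Σpᵢ² = 0.38² + 0.02² + 0.60² = 0.1444 + 0.0004 + 0.3600 = 0.5048
B = 1 / 0.5048 = 1.98098

1.981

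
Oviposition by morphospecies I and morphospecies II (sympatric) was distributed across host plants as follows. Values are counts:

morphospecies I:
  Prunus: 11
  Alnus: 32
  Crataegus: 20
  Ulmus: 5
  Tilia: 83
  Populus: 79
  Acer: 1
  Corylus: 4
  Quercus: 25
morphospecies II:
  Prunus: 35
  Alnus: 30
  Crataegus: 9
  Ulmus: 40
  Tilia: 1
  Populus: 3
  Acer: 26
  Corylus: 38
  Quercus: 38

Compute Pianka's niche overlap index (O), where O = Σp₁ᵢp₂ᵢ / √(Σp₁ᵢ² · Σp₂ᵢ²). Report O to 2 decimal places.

0.30

Proportions for morphospecies I (n=260): 11/260=0.0423, 32/260=0.1231, 20/260=0.0769, 5/260=0.0192, 83/260=0.3192, 79/260=0.3038, 1/260=0.0038, 4/260=0.0154, 25/260=0.0962
Proportions for morphospecies II (n=220): 35/220=0.1591, 30/220=0.1364, 9/220=0.0409, 40/220=0.1818, 1/220=0.0045, 3/220=0.0136, 26/220=0.1182, 38/220=0.1727, 38/220=0.1727
Σ p₁ᵢp₂ᵢ = 0.006730 + 0.016791 + 0.003145 + 0.003491 + 0.001436 + 0.004132 + 0.000449 + 0.002660 + 0.016614 = 0.055448
Σp_1ᵢ² = 0.0423² + 0.1231² + 0.0769² + 0.0192² + 0.3192² + 0.3038² + 0.0038² + 0.0154² + 0.0962² = 0.001789 + 0.015154 + 0.005914 + 0.000369 + 0.101889 + 0.092294 + 0.000014 + 0.000237 + 0.009254 = 0.226914
Σp_2ᵢ² = 0.1591² + 0.1364² + 0.0409² + 0.1818² + 0.0045² + 0.0136² + 0.1182² + 0.1727² + 0.1727² = 0.025313 + 0.018605 + 0.001673 + 0.033051 + 0.000020 + 0.000185 + 0.013971 + 0.029825 + 0.029825 = 0.152468
O = 0.055448 / √(0.226914 × 0.152468) = 0.055448 / 0.1860030 = 0.2981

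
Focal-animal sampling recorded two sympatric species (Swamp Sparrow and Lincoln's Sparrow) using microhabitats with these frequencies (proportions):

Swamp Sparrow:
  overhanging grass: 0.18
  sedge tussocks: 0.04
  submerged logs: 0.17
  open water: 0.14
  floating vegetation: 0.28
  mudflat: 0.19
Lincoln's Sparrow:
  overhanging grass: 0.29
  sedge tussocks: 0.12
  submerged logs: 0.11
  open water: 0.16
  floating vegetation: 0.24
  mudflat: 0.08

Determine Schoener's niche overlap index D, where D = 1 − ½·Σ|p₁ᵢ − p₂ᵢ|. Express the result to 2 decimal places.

Σ|p₁ᵢ − p₂ᵢ| = 0.11 + 0.08 + 0.06 + 0.02 + 0.04 + 0.11 = 0.42
D = 1 − ½ × 0.42 = 1 − 0.210 = 0.7900

0.79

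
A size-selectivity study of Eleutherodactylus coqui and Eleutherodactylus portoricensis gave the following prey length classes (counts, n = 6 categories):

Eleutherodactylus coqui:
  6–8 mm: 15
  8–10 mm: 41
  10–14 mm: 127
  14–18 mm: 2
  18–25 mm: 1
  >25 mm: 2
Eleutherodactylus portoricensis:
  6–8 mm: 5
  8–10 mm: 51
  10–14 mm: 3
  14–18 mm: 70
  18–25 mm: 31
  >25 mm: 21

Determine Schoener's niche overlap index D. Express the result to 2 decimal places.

0.29

Proportions for Eleutherodactylus coqui (n=188): 15/188=0.0798, 41/188=0.2181, 127/188=0.6755, 2/188=0.0106, 1/188=0.0053, 2/188=0.0106
Proportions for Eleutherodactylus portoricensis (n=181): 5/181=0.0276, 51/181=0.2818, 3/181=0.0166, 70/181=0.3867, 31/181=0.1713, 21/181=0.1160
Σ|p₁ᵢ − p₂ᵢ| = 0.0522 + 0.0637 + 0.6589 + 0.3761 + 0.1660 + 0.1054 = 1.4223
D = 1 − ½ × 1.4223 = 1 − 0.71115 = 0.28885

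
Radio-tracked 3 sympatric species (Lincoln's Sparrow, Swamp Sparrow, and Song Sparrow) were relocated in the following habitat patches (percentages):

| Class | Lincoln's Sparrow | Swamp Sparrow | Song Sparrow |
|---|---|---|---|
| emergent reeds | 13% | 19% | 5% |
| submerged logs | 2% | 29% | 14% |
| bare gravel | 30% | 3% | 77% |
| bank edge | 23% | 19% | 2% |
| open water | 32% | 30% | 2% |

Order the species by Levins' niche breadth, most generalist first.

Convert percentages to proportions (divide by 100).
Σp_Lincᵢ² = 0.13² + 0.02² + 0.30² + 0.23² + 0.32² = 0.0169 + 0.0004 + 0.0900 + 0.0529 + 0.1024 = 0.2626
B_Linc = 1 / 0.2626 = 3.8081
Σp_Swamᵢ² = 0.19² + 0.29² + 0.03² + 0.19² + 0.30² = 0.0361 + 0.0841 + 0.0009 + 0.0361 + 0.0900 = 0.2472
B_Swam = 1 / 0.2472 = 4.0453
Σp_Songᵢ² = 0.05² + 0.14² + 0.77² + 0.02² + 0.02² = 0.0025 + 0.0196 + 0.5929 + 0.0004 + 0.0004 = 0.6158
B_Song = 1 / 0.6158 = 1.6239
Ranking by B (broadest → narrowest): Swamp Sparrow (4.05) > Lincoln's Sparrow (3.81) > Song Sparrow (1.62)

Swamp Sparrow > Lincoln's Sparrow > Song Sparrow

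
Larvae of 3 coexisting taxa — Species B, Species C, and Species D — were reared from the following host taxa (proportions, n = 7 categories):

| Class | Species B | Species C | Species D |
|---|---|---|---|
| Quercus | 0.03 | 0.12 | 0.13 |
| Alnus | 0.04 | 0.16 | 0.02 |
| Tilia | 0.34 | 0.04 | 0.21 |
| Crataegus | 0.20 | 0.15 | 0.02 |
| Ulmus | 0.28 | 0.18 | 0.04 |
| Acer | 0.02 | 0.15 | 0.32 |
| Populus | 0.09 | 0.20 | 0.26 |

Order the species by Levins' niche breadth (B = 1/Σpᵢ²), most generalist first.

Σp_Bᵢ² = 0.03² + 0.04² + 0.34² + 0.20² + 0.28² + 0.02² + 0.09² = 0.0009 + 0.0016 + 0.1156 + 0.0400 + 0.0784 + 0.0004 + 0.0081 = 0.2450
B_B = 1 / 0.2450 = 4.0816
Σp_Cᵢ² = 0.12² + 0.16² + 0.04² + 0.15² + 0.18² + 0.15² + 0.20² = 0.0144 + 0.0256 + 0.0016 + 0.0225 + 0.0324 + 0.0225 + 0.0400 = 0.1590
B_C = 1 / 0.1590 = 6.2893
Σp_Dᵢ² = 0.13² + 0.02² + 0.21² + 0.02² + 0.04² + 0.32² + 0.26² = 0.0169 + 0.0004 + 0.0441 + 0.0004 + 0.0016 + 0.1024 + 0.0676 = 0.2334
B_D = 1 / 0.2334 = 4.2845
Ranking by B (broadest → narrowest): Species C (6.29) > Species D (4.28) > Species B (4.08)

Species C > Species D > Species B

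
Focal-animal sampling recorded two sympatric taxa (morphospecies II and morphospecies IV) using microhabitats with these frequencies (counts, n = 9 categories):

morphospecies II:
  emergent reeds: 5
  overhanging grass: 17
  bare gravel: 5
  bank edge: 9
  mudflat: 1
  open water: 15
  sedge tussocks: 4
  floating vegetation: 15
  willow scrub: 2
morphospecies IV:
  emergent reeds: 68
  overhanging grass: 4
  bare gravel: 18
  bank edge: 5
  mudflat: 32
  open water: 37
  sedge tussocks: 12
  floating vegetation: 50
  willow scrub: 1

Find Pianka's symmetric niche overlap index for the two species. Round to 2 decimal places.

Proportions for morphospecies II (n=73): 5/73=0.0685, 17/73=0.2329, 5/73=0.0685, 9/73=0.1233, 1/73=0.0137, 15/73=0.2055, 4/73=0.0548, 15/73=0.2055, 2/73=0.0274
Proportions for morphospecies IV (n=227): 68/227=0.2996, 4/227=0.0176, 18/227=0.0793, 5/227=0.0220, 32/227=0.1410, 37/227=0.1630, 12/227=0.0529, 50/227=0.2203, 1/227=0.0044
Σ p₁ᵢp₂ᵢ = 0.020523 + 0.004099 + 0.005432 + 0.002713 + 0.001932 + 0.033497 + 0.002899 + 0.045272 + 0.000121 = 0.116488
Σp_1ᵢ² = 0.0685² + 0.2329² + 0.0685² + 0.1233² + 0.0137² + 0.2055² + 0.0548² + 0.2055² + 0.0274² = 0.004692 + 0.054242 + 0.004692 + 0.015203 + 0.000188 + 0.042230 + 0.003003 + 0.042230 + 0.000751 = 0.167231
Σp_2ᵢ² = 0.2996² + 0.0176² + 0.0793² + 0.0220² + 0.1410² + 0.1630² + 0.0529² + 0.2203² + 0.0044² = 0.089760 + 0.000310 + 0.006288 + 0.000484 + 0.019881 + 0.026569 + 0.002798 + 0.048532 + 0.000019 = 0.194641
O = 0.116488 / √(0.167231 × 0.194641) = 0.116488 / 0.1804162 = 0.6457

0.65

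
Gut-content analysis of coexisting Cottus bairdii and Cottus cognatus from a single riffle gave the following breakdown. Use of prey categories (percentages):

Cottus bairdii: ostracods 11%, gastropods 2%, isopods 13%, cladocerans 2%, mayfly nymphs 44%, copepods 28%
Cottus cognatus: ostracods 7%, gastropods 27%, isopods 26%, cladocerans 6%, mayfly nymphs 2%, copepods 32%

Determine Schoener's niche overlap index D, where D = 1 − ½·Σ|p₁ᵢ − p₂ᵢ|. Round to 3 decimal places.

0.540

Convert percentages to proportions (divide by 100).
Σ|p₁ᵢ − p₂ᵢ| = 0.04 + 0.25 + 0.13 + 0.04 + 0.42 + 0.04 = 0.92
D = 1 − ½ × 0.92 = 1 − 0.460 = 0.54000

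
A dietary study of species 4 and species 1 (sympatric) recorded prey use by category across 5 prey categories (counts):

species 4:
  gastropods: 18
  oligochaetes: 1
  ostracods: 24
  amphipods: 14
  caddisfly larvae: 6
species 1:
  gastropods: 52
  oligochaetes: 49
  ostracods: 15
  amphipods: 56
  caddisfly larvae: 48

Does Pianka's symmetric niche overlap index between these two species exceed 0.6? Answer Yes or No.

Yes

Proportions for species 4 (n=63): 18/63=0.2857, 1/63=0.0159, 24/63=0.3810, 14/63=0.2222, 6/63=0.0952
Proportions for species 1 (n=220): 52/220=0.2364, 49/220=0.2227, 15/220=0.0682, 56/220=0.2545, 48/220=0.2182
Σ p₁ᵢp₂ᵢ = 0.067539 + 0.003541 + 0.025984 + 0.056550 + 0.020773 = 0.174387
Σp_1ᵢ² = 0.2857² + 0.0159² + 0.3810² + 0.2222² + 0.0952² = 0.081624 + 0.000253 + 0.145161 + 0.049373 + 0.009063 = 0.285474
Σp_2ᵢ² = 0.2364² + 0.2227² + 0.0682² + 0.2545² + 0.2182² = 0.055885 + 0.049595 + 0.004651 + 0.064770 + 0.047611 = 0.222512
O = 0.174387 / √(0.285474 × 0.222512) = 0.174387 / 0.2520345 = 0.6919
O = 0.6919 > 0.6 → Yes.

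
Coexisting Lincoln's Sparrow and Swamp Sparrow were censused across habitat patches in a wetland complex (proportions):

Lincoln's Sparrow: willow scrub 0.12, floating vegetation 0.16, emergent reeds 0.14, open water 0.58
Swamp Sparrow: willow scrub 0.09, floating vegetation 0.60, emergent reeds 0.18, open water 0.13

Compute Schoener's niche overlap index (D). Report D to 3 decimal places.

Σ|p₁ᵢ − p₂ᵢ| = 0.03 + 0.44 + 0.04 + 0.45 = 0.96
D = 1 − ½ × 0.96 = 1 − 0.480 = 0.52000

0.520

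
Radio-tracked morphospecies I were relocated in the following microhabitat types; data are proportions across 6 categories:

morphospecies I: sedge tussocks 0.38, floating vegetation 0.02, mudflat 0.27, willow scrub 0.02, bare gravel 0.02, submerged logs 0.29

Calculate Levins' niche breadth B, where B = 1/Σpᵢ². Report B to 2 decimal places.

Σpᵢ² = 0.38² + 0.02² + 0.27² + 0.02² + 0.02² + 0.29² = 0.1444 + 0.0004 + 0.0729 + 0.0004 + 0.0004 + 0.0841 = 0.3026
B = 1 / 0.3026 = 3.3047

3.30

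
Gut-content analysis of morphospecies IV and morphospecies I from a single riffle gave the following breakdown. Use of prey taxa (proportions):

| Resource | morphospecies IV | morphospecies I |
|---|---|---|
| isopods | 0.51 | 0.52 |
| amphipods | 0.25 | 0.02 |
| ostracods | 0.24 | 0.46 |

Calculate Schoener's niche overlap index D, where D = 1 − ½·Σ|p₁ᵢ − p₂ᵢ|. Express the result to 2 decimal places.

0.77

Σ|p₁ᵢ − p₂ᵢ| = 0.01 + 0.23 + 0.22 = 0.46
D = 1 − ½ × 0.46 = 1 − 0.230 = 0.7700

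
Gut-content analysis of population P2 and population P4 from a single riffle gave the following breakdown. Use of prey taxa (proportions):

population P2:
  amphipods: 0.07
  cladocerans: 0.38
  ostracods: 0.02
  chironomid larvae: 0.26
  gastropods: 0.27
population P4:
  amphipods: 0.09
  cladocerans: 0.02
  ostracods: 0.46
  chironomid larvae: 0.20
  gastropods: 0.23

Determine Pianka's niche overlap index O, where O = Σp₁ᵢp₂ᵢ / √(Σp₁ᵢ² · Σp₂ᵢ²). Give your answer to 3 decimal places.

Σ p₁ᵢp₂ᵢ = 0.0063 + 0.0076 + 0.0092 + 0.0520 + 0.0621 = 0.1372
Σp_1ᵢ² = 0.07² + 0.38² + 0.02² + 0.26² + 0.27² = 0.0049 + 0.1444 + 0.0004 + 0.0676 + 0.0729 = 0.2902
Σp_2ᵢ² = 0.09² + 0.02² + 0.46² + 0.20² + 0.23² = 0.0081 + 0.0004 + 0.2116 + 0.0400 + 0.0529 = 0.3130
O = 0.1372 / √(0.2902 × 0.3130) = 0.1372 / 0.301384 = 0.45523

0.455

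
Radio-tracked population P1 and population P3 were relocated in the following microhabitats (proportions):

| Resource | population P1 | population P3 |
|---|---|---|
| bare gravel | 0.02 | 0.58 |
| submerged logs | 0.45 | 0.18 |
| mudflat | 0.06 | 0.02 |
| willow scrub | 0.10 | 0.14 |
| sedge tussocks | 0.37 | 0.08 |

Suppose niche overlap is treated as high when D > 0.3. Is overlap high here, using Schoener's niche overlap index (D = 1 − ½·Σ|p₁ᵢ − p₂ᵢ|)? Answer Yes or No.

Yes

Σ|p₁ᵢ − p₂ᵢ| = 0.56 + 0.27 + 0.04 + 0.04 + 0.29 = 1.20
D = 1 − ½ × 1.20 = 1 − 0.600 = 0.4000
D = 0.4000 > 0.3 → Yes.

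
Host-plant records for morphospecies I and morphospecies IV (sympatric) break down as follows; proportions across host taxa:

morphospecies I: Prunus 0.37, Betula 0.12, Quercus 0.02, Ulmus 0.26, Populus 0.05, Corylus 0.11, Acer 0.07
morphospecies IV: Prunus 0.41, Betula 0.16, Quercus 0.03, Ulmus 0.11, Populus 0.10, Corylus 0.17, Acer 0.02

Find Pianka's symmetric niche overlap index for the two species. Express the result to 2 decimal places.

Σ p₁ᵢp₂ᵢ = 0.1517 + 0.0192 + 0.0006 + 0.0286 + 0.0050 + 0.0187 + 0.0014 = 0.2252
Σp_1ᵢ² = 0.37² + 0.12² + 0.02² + 0.26² + 0.05² + 0.11² + 0.07² = 0.1369 + 0.0144 + 0.0004 + 0.0676 + 0.0025 + 0.0121 + 0.0049 = 0.2388
Σp_2ᵢ² = 0.41² + 0.16² + 0.03² + 0.11² + 0.10² + 0.17² + 0.02² = 0.1681 + 0.0256 + 0.0009 + 0.0121 + 0.0100 + 0.0289 + 0.0004 = 0.2460
O = 0.2252 / √(0.2388 × 0.2460) = 0.2252 / 0.24237 = 0.9292

0.93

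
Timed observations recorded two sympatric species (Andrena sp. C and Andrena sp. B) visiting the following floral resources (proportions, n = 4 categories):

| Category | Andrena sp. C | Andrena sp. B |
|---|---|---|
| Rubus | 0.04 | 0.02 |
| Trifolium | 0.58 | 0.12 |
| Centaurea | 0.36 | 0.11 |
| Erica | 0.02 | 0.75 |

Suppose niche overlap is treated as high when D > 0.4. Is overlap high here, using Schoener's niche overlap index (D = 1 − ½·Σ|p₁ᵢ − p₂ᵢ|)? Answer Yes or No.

Σ|p₁ᵢ − p₂ᵢ| = 0.02 + 0.46 + 0.25 + 0.73 = 1.46
D = 1 − ½ × 1.46 = 1 − 0.730 = 0.2700
D = 0.2700 < 0.4 → No.

No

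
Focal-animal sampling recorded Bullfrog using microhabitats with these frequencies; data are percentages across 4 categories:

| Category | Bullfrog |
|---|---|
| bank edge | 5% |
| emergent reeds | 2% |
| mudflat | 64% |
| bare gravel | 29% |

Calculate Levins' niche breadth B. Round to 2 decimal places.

Convert percentages to proportions (divide by 100).
Σpᵢ² = 0.05² + 0.02² + 0.64² + 0.29² = 0.0025 + 0.0004 + 0.4096 + 0.0841 = 0.4966
B = 1 / 0.4966 = 2.0137

2.01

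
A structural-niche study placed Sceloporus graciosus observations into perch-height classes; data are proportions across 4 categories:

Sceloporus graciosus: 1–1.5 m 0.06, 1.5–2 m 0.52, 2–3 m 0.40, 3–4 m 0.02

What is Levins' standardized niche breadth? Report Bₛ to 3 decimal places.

Σpᵢ² = 0.06² + 0.52² + 0.40² + 0.02² = 0.0036 + 0.2704 + 0.1600 + 0.0004 = 0.4344
B = 1 / 0.4344 = 2.30203
Bₛ = (B − 1)/(n − 1) = (2.30203 − 1)/(4 − 1) = 1.30203/3 = 0.43401

0.434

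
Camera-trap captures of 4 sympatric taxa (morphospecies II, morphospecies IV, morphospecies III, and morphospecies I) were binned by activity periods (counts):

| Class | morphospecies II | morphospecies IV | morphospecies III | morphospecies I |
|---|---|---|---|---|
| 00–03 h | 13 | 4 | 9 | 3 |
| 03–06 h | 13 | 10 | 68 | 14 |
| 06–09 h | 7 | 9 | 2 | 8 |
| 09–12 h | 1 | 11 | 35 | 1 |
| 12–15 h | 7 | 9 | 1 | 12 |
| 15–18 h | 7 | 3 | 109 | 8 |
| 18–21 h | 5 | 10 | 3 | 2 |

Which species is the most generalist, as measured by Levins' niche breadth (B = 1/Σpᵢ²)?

morphospecies IV

Proportions for morphospecies II (n=53): 13/53=0.2453, 13/53=0.2453, 7/53=0.1321, 1/53=0.0189, 7/53=0.1321, 7/53=0.1321, 5/53=0.0943
Proportions for morphospecies IV (n=56): 4/56=0.0714, 10/56=0.1786, 9/56=0.1607, 11/56=0.1964, 9/56=0.1607, 3/56=0.0536, 10/56=0.1786
Proportions for morphospecies III (n=227): 9/227=0.0396, 68/227=0.2996, 2/227=0.0088, 35/227=0.1542, 1/227=0.0044, 109/227=0.4802, 3/227=0.0132
Proportions for morphospecies I (n=48): 3/48=0.0625, 14/48=0.2917, 8/48=0.1667, 1/48=0.0208, 12/48=0.2500, 8/48=0.1667, 2/48=0.0417
Σp_IIᵢ² = 0.2453² + 0.2453² + 0.1321² + 0.0189² + 0.1321² + 0.1321² + 0.0943² = 0.060172 + 0.060172 + 0.017450 + 0.000357 + 0.017450 + 0.017450 + 0.008892 = 0.181943
B_II = 1 / 0.181943 = 5.4962
Σp_IVᵢ² = 0.0714² + 0.1786² + 0.1607² + 0.1964² + 0.1607² + 0.0536² + 0.1786² = 0.005098 + 0.031898 + 0.025824 + 0.038573 + 0.025824 + 0.002873 + 0.031898 = 0.161988
B_IV = 1 / 0.161988 = 6.1733
Σp_IIIᵢ² = 0.0396² + 0.2996² + 0.0088² + 0.1542² + 0.0044² + 0.4802² + 0.0132² = 0.001568 + 0.089760 + 0.000077 + 0.023778 + 0.000019 + 0.230592 + 0.000174 = 0.345968
B_III = 1 / 0.345968 = 2.8904
Σp_Iᵢ² = 0.0625² + 0.2917² + 0.1667² + 0.0208² + 0.2500² + 0.1667² + 0.0417² = 0.003906 + 0.085089 + 0.027789 + 0.000433 + 0.062500 + 0.027789 + 0.001739 = 0.209245
B_I = 1 / 0.209245 = 4.7791
Highest B → broadest niche (most generalist): morphospecies IV (B = 6.17).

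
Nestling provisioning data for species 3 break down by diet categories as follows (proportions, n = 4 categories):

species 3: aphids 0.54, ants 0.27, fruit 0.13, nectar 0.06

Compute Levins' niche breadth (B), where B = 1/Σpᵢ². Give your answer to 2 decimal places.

2.60

Σpᵢ² = 0.54² + 0.27² + 0.13² + 0.06² = 0.2916 + 0.0729 + 0.0169 + 0.0036 = 0.3850
B = 1 / 0.3850 = 2.5974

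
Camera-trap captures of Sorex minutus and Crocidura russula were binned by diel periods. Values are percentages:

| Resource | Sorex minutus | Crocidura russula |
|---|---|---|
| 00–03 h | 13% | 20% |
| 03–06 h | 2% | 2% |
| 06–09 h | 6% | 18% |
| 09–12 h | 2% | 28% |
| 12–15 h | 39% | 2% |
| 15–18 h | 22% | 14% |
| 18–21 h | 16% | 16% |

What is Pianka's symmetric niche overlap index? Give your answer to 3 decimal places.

0.485

Convert percentages to proportions (divide by 100).
Σ p₁ᵢp₂ᵢ = 0.0260 + 0.0004 + 0.0108 + 0.0056 + 0.0078 + 0.0308 + 0.0256 = 0.1070
Σp_1ᵢ² = 0.13² + 0.02² + 0.06² + 0.02² + 0.39² + 0.22² + 0.16² = 0.0169 + 0.0004 + 0.0036 + 0.0004 + 0.1521 + 0.0484 + 0.0256 = 0.2474
Σp_2ᵢ² = 0.20² + 0.02² + 0.18² + 0.28² + 0.02² + 0.14² + 0.16² = 0.0400 + 0.0004 + 0.0324 + 0.0784 + 0.0004 + 0.0196 + 0.0256 = 0.1968
O = 0.1070 / √(0.2474 × 0.1968) = 0.1070 / 0.220654 = 0.48492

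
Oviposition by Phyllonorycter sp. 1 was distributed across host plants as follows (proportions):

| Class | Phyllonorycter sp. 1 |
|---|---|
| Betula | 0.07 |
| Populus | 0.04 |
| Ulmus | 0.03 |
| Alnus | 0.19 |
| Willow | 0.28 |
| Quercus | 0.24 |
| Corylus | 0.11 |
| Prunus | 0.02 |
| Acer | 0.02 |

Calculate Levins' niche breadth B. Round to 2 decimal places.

5.20

Σpᵢ² = 0.07² + 0.04² + 0.03² + 0.19² + 0.28² + 0.24² + 0.11² + 0.02² + 0.02² = 0.0049 + 0.0016 + 0.0009 + 0.0361 + 0.0784 + 0.0576 + 0.0121 + 0.0004 + 0.0004 = 0.1924
B = 1 / 0.1924 = 5.1975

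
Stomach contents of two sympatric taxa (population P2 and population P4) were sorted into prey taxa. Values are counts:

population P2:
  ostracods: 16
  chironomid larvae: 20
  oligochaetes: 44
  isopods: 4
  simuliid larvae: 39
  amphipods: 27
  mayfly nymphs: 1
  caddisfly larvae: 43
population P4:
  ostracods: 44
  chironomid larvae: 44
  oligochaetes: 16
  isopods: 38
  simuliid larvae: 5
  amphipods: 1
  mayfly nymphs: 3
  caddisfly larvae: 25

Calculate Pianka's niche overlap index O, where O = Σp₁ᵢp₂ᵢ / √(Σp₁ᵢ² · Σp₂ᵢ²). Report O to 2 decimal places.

Proportions for population P2 (n=194): 16/194=0.0825, 20/194=0.1031, 44/194=0.2268, 4/194=0.0206, 39/194=0.2010, 27/194=0.1392, 1/194=0.0052, 43/194=0.2216
Proportions for population P4 (n=176): 44/176=0.2500, 44/176=0.2500, 16/176=0.0909, 38/176=0.2159, 5/176=0.0284, 1/176=0.0057, 3/176=0.0170, 25/176=0.1420
Σ p₁ᵢp₂ᵢ = 0.020625 + 0.025775 + 0.020616 + 0.004448 + 0.005708 + 0.000793 + 0.000088 + 0.031467 = 0.109520
Σp_1ᵢ² = 0.0825² + 0.1031² + 0.2268² + 0.0206² + 0.2010² + 0.1392² + 0.0052² + 0.2216² = 0.006806 + 0.010630 + 0.051438 + 0.000424 + 0.040401 + 0.019377 + 0.000027 + 0.049107 = 0.178210
Σp_2ᵢ² = 0.2500² + 0.2500² + 0.0909² + 0.2159² + 0.0284² + 0.0057² + 0.0170² + 0.1420² = 0.062500 + 0.062500 + 0.008263 + 0.046613 + 0.000807 + 0.000032 + 0.000289 + 0.020164 = 0.201168
O = 0.109520 / √(0.178210 × 0.201168) = 0.109520 / 0.1893414 = 0.5784

0.58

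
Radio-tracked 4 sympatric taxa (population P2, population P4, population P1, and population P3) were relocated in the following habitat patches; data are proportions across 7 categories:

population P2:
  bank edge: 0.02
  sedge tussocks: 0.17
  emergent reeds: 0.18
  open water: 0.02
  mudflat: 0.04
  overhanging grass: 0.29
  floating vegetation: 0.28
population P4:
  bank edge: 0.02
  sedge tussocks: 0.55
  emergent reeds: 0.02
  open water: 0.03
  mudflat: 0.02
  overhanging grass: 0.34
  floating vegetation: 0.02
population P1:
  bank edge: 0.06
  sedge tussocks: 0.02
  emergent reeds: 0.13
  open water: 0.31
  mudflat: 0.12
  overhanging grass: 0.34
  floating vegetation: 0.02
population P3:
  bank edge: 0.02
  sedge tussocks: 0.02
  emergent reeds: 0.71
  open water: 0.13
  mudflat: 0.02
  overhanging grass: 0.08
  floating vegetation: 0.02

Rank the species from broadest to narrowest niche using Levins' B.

Σp_P2ᵢ² = 0.02² + 0.17² + 0.18² + 0.02² + 0.04² + 0.29² + 0.28² = 0.0004 + 0.0289 + 0.0324 + 0.0004 + 0.0016 + 0.0841 + 0.0784 = 0.2262
B_P2 = 1 / 0.2262 = 4.4209
Σp_P4ᵢ² = 0.02² + 0.55² + 0.02² + 0.03² + 0.02² + 0.34² + 0.02² = 0.0004 + 0.3025 + 0.0004 + 0.0009 + 0.0004 + 0.1156 + 0.0004 = 0.4206
B_P4 = 1 / 0.4206 = 2.3776
Σp_P1ᵢ² = 0.06² + 0.02² + 0.13² + 0.31² + 0.12² + 0.34² + 0.02² = 0.0036 + 0.0004 + 0.0169 + 0.0961 + 0.0144 + 0.1156 + 0.0004 = 0.2474
B_P1 = 1 / 0.2474 = 4.0420
Σp_P3ᵢ² = 0.02² + 0.02² + 0.71² + 0.13² + 0.02² + 0.08² + 0.02² = 0.0004 + 0.0004 + 0.5041 + 0.0169 + 0.0004 + 0.0064 + 0.0004 = 0.5290
B_P3 = 1 / 0.5290 = 1.8904
Ranking by B (broadest → narrowest): population P2 (4.42) > population P1 (4.04) > population P4 (2.38) > population P3 (1.89)

population P2 > population P1 > population P4 > population P3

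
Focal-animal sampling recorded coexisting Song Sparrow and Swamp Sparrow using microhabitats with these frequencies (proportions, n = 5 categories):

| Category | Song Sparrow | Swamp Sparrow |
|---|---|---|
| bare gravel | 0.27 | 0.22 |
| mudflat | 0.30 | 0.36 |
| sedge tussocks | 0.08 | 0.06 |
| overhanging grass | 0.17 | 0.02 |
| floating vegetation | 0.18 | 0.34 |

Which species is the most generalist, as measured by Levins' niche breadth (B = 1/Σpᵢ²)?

Σp_Songᵢ² = 0.27² + 0.30² + 0.08² + 0.17² + 0.18² = 0.0729 + 0.0900 + 0.0064 + 0.0289 + 0.0324 = 0.2306
B_Song = 1 / 0.2306 = 4.3365
Σp_Swamᵢ² = 0.22² + 0.36² + 0.06² + 0.02² + 0.34² = 0.0484 + 0.1296 + 0.0036 + 0.0004 + 0.1156 = 0.2976
B_Swam = 1 / 0.2976 = 3.3602
Highest B → broadest niche (most generalist): Song Sparrow (B = 4.34).

Song Sparrow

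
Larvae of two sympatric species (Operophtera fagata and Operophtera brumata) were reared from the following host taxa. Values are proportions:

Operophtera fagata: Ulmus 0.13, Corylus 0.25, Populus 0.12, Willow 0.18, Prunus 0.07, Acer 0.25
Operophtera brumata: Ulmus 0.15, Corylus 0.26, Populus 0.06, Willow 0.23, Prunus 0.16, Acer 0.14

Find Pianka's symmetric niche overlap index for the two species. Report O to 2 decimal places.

0.93

Σ p₁ᵢp₂ᵢ = 0.0195 + 0.0650 + 0.0072 + 0.0414 + 0.0112 + 0.0350 = 0.1793
Σp_1ᵢ² = 0.13² + 0.25² + 0.12² + 0.18² + 0.07² + 0.25² = 0.0169 + 0.0625 + 0.0144 + 0.0324 + 0.0049 + 0.0625 = 0.1936
Σp_2ᵢ² = 0.15² + 0.26² + 0.06² + 0.23² + 0.16² + 0.14² = 0.0225 + 0.0676 + 0.0036 + 0.0529 + 0.0256 + 0.0196 = 0.1918
O = 0.1793 / √(0.1936 × 0.1918) = 0.1793 / 0.19270 = 0.9305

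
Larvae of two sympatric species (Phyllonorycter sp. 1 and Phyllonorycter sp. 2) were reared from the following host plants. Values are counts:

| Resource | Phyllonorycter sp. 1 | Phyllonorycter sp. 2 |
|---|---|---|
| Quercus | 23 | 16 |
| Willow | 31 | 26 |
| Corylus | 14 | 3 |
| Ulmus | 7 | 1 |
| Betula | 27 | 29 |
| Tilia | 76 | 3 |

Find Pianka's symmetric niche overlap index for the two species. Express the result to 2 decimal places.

Proportions for Phyllonorycter sp. 1 (n=178): 23/178=0.1292, 31/178=0.1742, 14/178=0.0787, 7/178=0.0393, 27/178=0.1517, 76/178=0.4270
Proportions for Phyllonorycter sp. 2 (n=78): 16/78=0.2051, 26/78=0.3333, 3/78=0.0385, 1/78=0.0128, 29/78=0.3718, 3/78=0.0385
Σ p₁ᵢp₂ᵢ = 0.026499 + 0.058061 + 0.003030 + 0.000503 + 0.056402 + 0.016440 = 0.160935
Σp_1ᵢ² = 0.1292² + 0.1742² + 0.0787² + 0.0393² + 0.1517² + 0.4270² = 0.016693 + 0.030346 + 0.006194 + 0.001544 + 0.023013 + 0.182329 = 0.260119
Σp_2ᵢ² = 0.2051² + 0.3333² + 0.0385² + 0.0128² + 0.3718² + 0.0385² = 0.042066 + 0.111089 + 0.001482 + 0.000164 + 0.138235 + 0.001482 = 0.294518
O = 0.160935 / √(0.260119 × 0.294518) = 0.160935 / 0.2767846 = 0.5814

0.58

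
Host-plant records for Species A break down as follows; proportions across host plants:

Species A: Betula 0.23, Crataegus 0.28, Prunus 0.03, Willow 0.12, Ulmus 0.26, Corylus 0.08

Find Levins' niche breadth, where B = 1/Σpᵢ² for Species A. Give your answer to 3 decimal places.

Σpᵢ² = 0.23² + 0.28² + 0.03² + 0.12² + 0.26² + 0.08² = 0.0529 + 0.0784 + 0.0009 + 0.0144 + 0.0676 + 0.0064 = 0.2206
B = 1 / 0.2206 = 4.53309

4.533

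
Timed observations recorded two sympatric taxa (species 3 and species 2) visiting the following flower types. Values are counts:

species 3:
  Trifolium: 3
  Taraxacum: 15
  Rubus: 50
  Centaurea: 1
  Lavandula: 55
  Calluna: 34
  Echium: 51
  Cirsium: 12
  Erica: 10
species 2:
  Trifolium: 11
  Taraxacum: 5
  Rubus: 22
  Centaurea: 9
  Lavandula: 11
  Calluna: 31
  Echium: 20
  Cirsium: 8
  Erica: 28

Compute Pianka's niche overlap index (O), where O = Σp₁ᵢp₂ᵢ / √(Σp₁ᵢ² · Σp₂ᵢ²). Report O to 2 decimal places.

0.78

Proportions for species 3 (n=231): 3/231=0.0130, 15/231=0.0649, 50/231=0.2165, 1/231=0.0043, 55/231=0.2381, 34/231=0.1472, 51/231=0.2208, 12/231=0.0519, 10/231=0.0433
Proportions for species 2 (n=145): 11/145=0.0759, 5/145=0.0345, 22/145=0.1517, 9/145=0.0621, 11/145=0.0759, 31/145=0.2138, 20/145=0.1379, 8/145=0.0552, 28/145=0.1931
Σ p₁ᵢp₂ᵢ = 0.000987 + 0.002239 + 0.032843 + 0.000267 + 0.018072 + 0.031471 + 0.030448 + 0.002865 + 0.008361 = 0.127553
Σp_1ᵢ² = 0.0130² + 0.0649² + 0.2165² + 0.0043² + 0.2381² + 0.1472² + 0.2208² + 0.0519² + 0.0433² = 0.000169 + 0.004212 + 0.046872 + 0.000018 + 0.056692 + 0.021668 + 0.048753 + 0.002694 + 0.001875 = 0.182953
Σp_2ᵢ² = 0.0759² + 0.0345² + 0.1517² + 0.0621² + 0.0759² + 0.2138² + 0.1379² + 0.0552² + 0.1931² = 0.005761 + 0.001190 + 0.023013 + 0.003856 + 0.005761 + 0.045710 + 0.019016 + 0.003047 + 0.037288 = 0.144642
O = 0.127553 / √(0.182953 × 0.144642) = 0.127553 / 0.1626736 = 0.7841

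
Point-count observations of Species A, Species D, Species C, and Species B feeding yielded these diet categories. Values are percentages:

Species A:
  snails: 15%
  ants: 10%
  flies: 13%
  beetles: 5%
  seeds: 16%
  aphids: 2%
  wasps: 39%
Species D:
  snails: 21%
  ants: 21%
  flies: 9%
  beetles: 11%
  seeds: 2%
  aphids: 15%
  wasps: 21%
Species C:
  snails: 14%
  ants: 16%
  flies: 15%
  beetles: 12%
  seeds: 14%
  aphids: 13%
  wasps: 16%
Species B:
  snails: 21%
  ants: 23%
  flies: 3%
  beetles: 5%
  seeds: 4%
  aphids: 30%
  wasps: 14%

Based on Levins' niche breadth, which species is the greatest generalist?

Species C

Convert percentages to proportions (divide by 100).
Σp_Aᵢ² = 0.15² + 0.10² + 0.13² + 0.05² + 0.16² + 0.02² + 0.39² = 0.0225 + 0.0100 + 0.0169 + 0.0025 + 0.0256 + 0.0004 + 0.1521 = 0.2300
B_A = 1 / 0.2300 = 4.3478
Σp_Dᵢ² = 0.21² + 0.21² + 0.09² + 0.11² + 0.02² + 0.15² + 0.21² = 0.0441 + 0.0441 + 0.0081 + 0.0121 + 0.0004 + 0.0225 + 0.0441 = 0.1754
B_D = 1 / 0.1754 = 5.7013
Σp_Cᵢ² = 0.14² + 0.16² + 0.15² + 0.12² + 0.14² + 0.13² + 0.16² = 0.0196 + 0.0256 + 0.0225 + 0.0144 + 0.0196 + 0.0169 + 0.0256 = 0.1442
B_C = 1 / 0.1442 = 6.9348
Σp_Bᵢ² = 0.21² + 0.23² + 0.03² + 0.05² + 0.04² + 0.30² + 0.14² = 0.0441 + 0.0529 + 0.0009 + 0.0025 + 0.0016 + 0.0900 + 0.0196 = 0.2116
B_B = 1 / 0.2116 = 4.7259
Highest B → broadest niche (most generalist): Species C (B = 6.93).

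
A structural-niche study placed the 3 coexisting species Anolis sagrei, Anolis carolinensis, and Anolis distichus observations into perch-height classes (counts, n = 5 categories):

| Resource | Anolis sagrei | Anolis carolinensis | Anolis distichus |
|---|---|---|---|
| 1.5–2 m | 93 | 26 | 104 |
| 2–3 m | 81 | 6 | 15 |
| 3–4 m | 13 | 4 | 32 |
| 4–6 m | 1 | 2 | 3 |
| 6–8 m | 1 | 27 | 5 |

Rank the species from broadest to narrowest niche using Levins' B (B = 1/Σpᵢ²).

Proportions for Anolis sagrei (n=189): 93/189=0.4921, 81/189=0.4286, 13/189=0.0688, 1/189=0.0053, 1/189=0.0053
Proportions for Anolis carolinensis (n=65): 26/65=0.4000, 6/65=0.0923, 4/65=0.0615, 2/65=0.0308, 27/65=0.4154
Proportions for Anolis distichus (n=159): 104/159=0.6541, 15/159=0.0943, 32/159=0.2013, 3/159=0.0189, 5/159=0.0314
Σp_sagrᵢ² = 0.4921² + 0.4286² + 0.0688² + 0.0053² + 0.0053² = 0.242162 + 0.183698 + 0.004733 + 0.000028 + 0.000028 = 0.430649
B_sagr = 1 / 0.430649 = 2.3221
Σp_caroᵢ² = 0.4000² + 0.0923² + 0.0615² + 0.0308² + 0.4154² = 0.160000 + 0.008519 + 0.003782 + 0.000949 + 0.172557 = 0.345807
B_caro = 1 / 0.345807 = 2.8918
Σp_distᵢ² = 0.6541² + 0.0943² + 0.2013² + 0.0189² + 0.0314² = 0.427847 + 0.008892 + 0.040522 + 0.000357 + 0.000986 = 0.478604
B_dist = 1 / 0.478604 = 2.0894
Ranking by B (broadest → narrowest): Anolis carolinensis (2.89) > Anolis sagrei (2.32) > Anolis distichus (2.09)

Anolis carolinensis > Anolis sagrei > Anolis distichus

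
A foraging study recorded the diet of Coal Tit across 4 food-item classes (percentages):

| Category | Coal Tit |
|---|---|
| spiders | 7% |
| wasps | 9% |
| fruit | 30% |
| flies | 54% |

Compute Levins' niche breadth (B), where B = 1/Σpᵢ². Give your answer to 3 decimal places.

2.534

Convert percentages to proportions (divide by 100).
Σpᵢ² = 0.07² + 0.09² + 0.30² + 0.54² = 0.0049 + 0.0081 + 0.0900 + 0.2916 = 0.3946
B = 1 / 0.3946 = 2.53421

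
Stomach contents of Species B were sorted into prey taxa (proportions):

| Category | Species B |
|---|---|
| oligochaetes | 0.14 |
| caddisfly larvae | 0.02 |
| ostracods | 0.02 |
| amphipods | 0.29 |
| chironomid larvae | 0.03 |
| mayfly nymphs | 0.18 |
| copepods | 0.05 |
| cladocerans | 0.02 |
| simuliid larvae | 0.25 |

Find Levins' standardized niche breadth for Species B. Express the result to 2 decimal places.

Σpᵢ² = 0.14² + 0.02² + 0.02² + 0.29² + 0.03² + 0.18² + 0.05² + 0.02² + 0.25² = 0.0196 + 0.0004 + 0.0004 + 0.0841 + 0.0009 + 0.0324 + 0.0025 + 0.0004 + 0.0625 = 0.2032
B = 1 / 0.2032 = 4.9213
Bₛ = (B − 1)/(n − 1) = (4.9213 − 1)/(9 − 1) = 3.9213/8 = 0.4902

0.49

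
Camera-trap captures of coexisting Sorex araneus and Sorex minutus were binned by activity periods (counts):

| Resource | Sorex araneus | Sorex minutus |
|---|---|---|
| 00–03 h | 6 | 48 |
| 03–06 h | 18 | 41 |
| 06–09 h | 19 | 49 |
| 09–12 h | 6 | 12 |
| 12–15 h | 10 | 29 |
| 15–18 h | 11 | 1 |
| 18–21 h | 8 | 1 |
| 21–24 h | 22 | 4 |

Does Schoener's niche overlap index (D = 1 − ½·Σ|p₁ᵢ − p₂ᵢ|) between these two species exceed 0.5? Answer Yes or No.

Proportions for Sorex araneus (n=100): 6/100=0.0600, 18/100=0.1800, 19/100=0.1900, 6/100=0.0600, 10/100=0.1000, 11/100=0.1100, 8/100=0.0800, 22/100=0.2200
Proportions for Sorex minutus (n=185): 48/185=0.2595, 41/185=0.2216, 49/185=0.2649, 12/185=0.0649, 29/185=0.1568, 1/185=0.0054, 1/185=0.0054, 4/185=0.0216
Σ|p₁ᵢ − p₂ᵢ| = 0.1995 + 0.0416 + 0.0749 + 0.0049 + 0.0568 + 0.1046 + 0.0746 + 0.1984 = 0.7553
D = 1 − ½ × 0.7553 = 1 − 0.37765 = 0.62235
D = 0.62235 > 0.5 → Yes.

Yes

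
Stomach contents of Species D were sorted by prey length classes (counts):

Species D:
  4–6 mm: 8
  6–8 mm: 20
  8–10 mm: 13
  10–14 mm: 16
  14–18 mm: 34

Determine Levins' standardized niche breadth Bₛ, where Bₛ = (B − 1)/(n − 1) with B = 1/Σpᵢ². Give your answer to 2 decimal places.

Proportions for Species D (n=91): 8/91=0.0879, 20/91=0.2198, 13/91=0.1429, 16/91=0.1758, 34/91=0.3736
Σpᵢ² = 0.0879² + 0.2198² + 0.1429² + 0.1758² + 0.3736² = 0.007726 + 0.048312 + 0.020420 + 0.030906 + 0.139577 = 0.246941
B = 1 / 0.246941 = 4.0496
Bₛ = (B − 1)/(n − 1) = (4.0496 − 1)/(5 − 1) = 3.0496/4 = 0.7624

0.76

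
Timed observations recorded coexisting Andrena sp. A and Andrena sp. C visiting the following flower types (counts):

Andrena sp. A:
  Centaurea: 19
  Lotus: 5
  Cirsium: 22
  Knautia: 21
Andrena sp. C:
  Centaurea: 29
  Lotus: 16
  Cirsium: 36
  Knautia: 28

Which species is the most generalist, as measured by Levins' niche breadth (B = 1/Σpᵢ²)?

Proportions for Andrena sp. A (n=67): 19/67=0.2836, 5/67=0.0746, 22/67=0.3284, 21/67=0.3134
Proportions for Andrena sp. C (n=109): 29/109=0.2661, 16/109=0.1468, 36/109=0.3303, 28/109=0.2569
Σp_Aᵢ² = 0.2836² + 0.0746² + 0.3284² + 0.3134² = 0.080429 + 0.005565 + 0.107847 + 0.098220 = 0.292061
B_A = 1 / 0.292061 = 3.4239
Σp_Cᵢ² = 0.2661² + 0.1468² + 0.3303² + 0.2569² = 0.070809 + 0.021550 + 0.109098 + 0.065998 = 0.267455
B_C = 1 / 0.267455 = 3.7389
Highest B → broadest niche (most generalist): Andrena sp. C (B = 3.74).

Andrena sp. C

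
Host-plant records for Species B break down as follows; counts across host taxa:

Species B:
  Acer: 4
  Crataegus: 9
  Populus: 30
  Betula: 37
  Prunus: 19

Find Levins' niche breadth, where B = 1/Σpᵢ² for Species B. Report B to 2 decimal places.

Proportions for Species B (n=99): 4/99=0.0404, 9/99=0.0909, 30/99=0.3030, 37/99=0.3737, 19/99=0.1919
Σpᵢ² = 0.0404² + 0.0909² + 0.3030² + 0.3737² + 0.1919² = 0.001632 + 0.008263 + 0.091809 + 0.139652 + 0.036826 = 0.278182
B = 1 / 0.278182 = 3.5948

3.59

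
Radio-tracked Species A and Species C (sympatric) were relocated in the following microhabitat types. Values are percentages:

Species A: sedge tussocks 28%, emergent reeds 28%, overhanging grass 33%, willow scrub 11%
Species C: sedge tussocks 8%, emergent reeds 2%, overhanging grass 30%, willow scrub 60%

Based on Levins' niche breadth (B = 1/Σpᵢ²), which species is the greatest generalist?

Species A

Convert percentages to proportions (divide by 100).
Σp_Aᵢ² = 0.28² + 0.28² + 0.33² + 0.11² = 0.0784 + 0.0784 + 0.1089 + 0.0121 = 0.2778
B_A = 1 / 0.2778 = 3.5997
Σp_Cᵢ² = 0.08² + 0.02² + 0.30² + 0.60² = 0.0064 + 0.0004 + 0.0900 + 0.3600 = 0.4568
B_C = 1 / 0.4568 = 2.1891
Highest B → broadest niche (most generalist): Species A (B = 3.60).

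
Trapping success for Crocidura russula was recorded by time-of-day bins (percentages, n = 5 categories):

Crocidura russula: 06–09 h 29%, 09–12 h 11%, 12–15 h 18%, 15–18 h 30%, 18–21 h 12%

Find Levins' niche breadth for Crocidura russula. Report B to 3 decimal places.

Convert percentages to proportions (divide by 100).
Σpᵢ² = 0.29² + 0.11² + 0.18² + 0.30² + 0.12² = 0.0841 + 0.0121 + 0.0324 + 0.0900 + 0.0144 = 0.2330
B = 1 / 0.2330 = 4.29185

4.292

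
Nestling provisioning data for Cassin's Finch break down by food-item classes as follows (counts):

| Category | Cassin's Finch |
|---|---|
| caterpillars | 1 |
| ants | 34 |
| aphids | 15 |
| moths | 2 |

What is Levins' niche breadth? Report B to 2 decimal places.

Proportions for Cassin's Finch (n=52): 1/52=0.0192, 34/52=0.6538, 15/52=0.2885, 2/52=0.0385
Σpᵢ² = 0.0192² + 0.6538² + 0.2885² + 0.0385² = 0.000369 + 0.427454 + 0.083232 + 0.001482 = 0.512537
B = 1 / 0.512537 = 1.9511

1.95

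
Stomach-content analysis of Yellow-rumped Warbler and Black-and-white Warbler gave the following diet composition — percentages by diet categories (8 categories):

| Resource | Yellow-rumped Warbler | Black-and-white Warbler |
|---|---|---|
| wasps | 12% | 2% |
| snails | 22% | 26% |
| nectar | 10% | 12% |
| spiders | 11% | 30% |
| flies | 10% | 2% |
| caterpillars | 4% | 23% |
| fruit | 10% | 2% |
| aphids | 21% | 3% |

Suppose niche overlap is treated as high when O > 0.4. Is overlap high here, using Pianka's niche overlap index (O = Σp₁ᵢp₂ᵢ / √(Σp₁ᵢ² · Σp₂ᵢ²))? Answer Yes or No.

Yes

Convert percentages to proportions (divide by 100).
Σ p₁ᵢp₂ᵢ = 0.0024 + 0.0572 + 0.0120 + 0.0330 + 0.0020 + 0.0092 + 0.0020 + 0.0063 = 0.1241
Σp_1ᵢ² = 0.12² + 0.22² + 0.10² + 0.11² + 0.10² + 0.04² + 0.10² + 0.21² = 0.0144 + 0.0484 + 0.0100 + 0.0121 + 0.0100 + 0.0016 + 0.0100 + 0.0441 = 0.1506
Σp_2ᵢ² = 0.02² + 0.26² + 0.12² + 0.30² + 0.02² + 0.23² + 0.02² + 0.03² = 0.0004 + 0.0676 + 0.0144 + 0.0900 + 0.0004 + 0.0529 + 0.0004 + 0.0009 = 0.2270
O = 0.1241 / √(0.1506 × 0.2270) = 0.1241 / 0.18490 = 0.6712
O = 0.6712 > 0.4 → Yes.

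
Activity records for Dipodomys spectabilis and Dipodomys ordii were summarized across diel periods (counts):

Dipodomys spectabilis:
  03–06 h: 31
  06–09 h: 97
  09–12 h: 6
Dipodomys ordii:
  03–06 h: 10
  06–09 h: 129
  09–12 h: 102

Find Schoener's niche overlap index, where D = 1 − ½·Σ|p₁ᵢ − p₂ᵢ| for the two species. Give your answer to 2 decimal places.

Proportions for Dipodomys spectabilis (n=134): 31/134=0.2313, 97/134=0.7239, 6/134=0.0448
Proportions for Dipodomys ordii (n=241): 10/241=0.0415, 129/241=0.5353, 102/241=0.4232
Σ|p₁ᵢ − p₂ᵢ| = 0.1898 + 0.1886 + 0.3784 = 0.7568
D = 1 − ½ × 0.7568 = 1 − 0.37840 = 0.62160

0.62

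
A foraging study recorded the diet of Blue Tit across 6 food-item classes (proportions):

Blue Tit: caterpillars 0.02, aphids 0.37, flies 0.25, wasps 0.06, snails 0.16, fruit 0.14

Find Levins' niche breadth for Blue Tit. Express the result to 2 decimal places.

4.02

Σpᵢ² = 0.02² + 0.37² + 0.25² + 0.06² + 0.16² + 0.14² = 0.0004 + 0.1369 + 0.0625 + 0.0036 + 0.0256 + 0.0196 = 0.2486
B = 1 / 0.2486 = 4.0225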